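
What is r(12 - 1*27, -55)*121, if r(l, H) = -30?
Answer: -3630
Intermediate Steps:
r(12 - 1*27, -55)*121 = -30*121 = -3630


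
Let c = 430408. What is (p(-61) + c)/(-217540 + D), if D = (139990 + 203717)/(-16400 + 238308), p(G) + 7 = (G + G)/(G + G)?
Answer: -95509647016/48273522613 ≈ -1.9785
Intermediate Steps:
p(G) = -6 (p(G) = -7 + (G + G)/(G + G) = -7 + (2*G)/((2*G)) = -7 + (2*G)*(1/(2*G)) = -7 + 1 = -6)
D = 343707/221908 ≈ 1.5489
(p(-61) + c)/(-217540 + D) = (-6 + 430408)/(-217540 + 343707/221908) = 430402/(-48273522613/221908) = 430402*(-221908/48273522613) = -95509647016/48273522613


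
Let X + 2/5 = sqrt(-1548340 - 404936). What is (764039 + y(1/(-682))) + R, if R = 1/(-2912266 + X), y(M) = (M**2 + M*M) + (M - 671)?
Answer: 4705275145854627431750513/6163835993738436211 - 25*I*sqrt(488319)/106016219223062 ≈ 7.6337e+5 - 1.6479e-10*I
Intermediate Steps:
y(M) = -671 + M + 2*M**2 (y(M) = (M**2 + M**2) + (-671 + M) = 2*M**2 + (-671 + M) = -671 + M + 2*M**2)
X = -2/5 + 2*I*sqrt(488319) (X = -2/5 + sqrt(-1548340 - 404936) = -2/5 + sqrt(-1953276) = -2/5 + 2*I*sqrt(488319) ≈ -0.4 + 1397.6*I)
R = 1/(-14561332/5 + 2*I*sqrt(488319)) (R = 1/(-2912266 + (-2/5 + 2*I*sqrt(488319))) = 1/(-14561332/5 + 2*I*sqrt(488319)) ≈ -3.4338e-7 - 1.65e-10*I)
(764039 + y(1/(-682))) + R = (764039 + (-671 + 1/(-682) + 2*(1/(-682))**2)) + (-18201665/53008109611531 - 25*I*sqrt(488319)/106016219223062) = (764039 + (-671 - 1/682 + 2*(-1/682)**2)) + (-18201665/53008109611531 - 25*I*sqrt(488319)/106016219223062) = (764039 + (-671 - 1/682 + 2*(1/465124))) + (-18201665/53008109611531 - 25*I*sqrt(488319)/106016219223062) = (764039 + (-671 - 1/682 + 1/232562)) + (-18201665/53008109611531 - 25*I*sqrt(488319)/106016219223062) = (764039 - 78024721/116281) + (-18201665/53008109611531 - 25*I*sqrt(488319)/106016219223062) = 88765194238/116281 + (-18201665/53008109611531 - 25*I*sqrt(488319)/106016219223062) = 4705275145854627431750513/6163835993738436211 - 25*I*sqrt(488319)/106016219223062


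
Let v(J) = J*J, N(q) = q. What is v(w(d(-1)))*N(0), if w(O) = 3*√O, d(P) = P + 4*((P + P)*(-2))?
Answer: 0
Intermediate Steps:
d(P) = -15*P (d(P) = P + 4*((2*P)*(-2)) = P + 4*(-4*P) = P - 16*P = -15*P)
v(J) = J²
v(w(d(-1)))*N(0) = (3*√(-15*(-1)))²*0 = (3*√15)²*0 = 135*0 = 0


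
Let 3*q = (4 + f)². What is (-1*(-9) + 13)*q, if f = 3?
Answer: 1078/3 ≈ 359.33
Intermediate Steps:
q = 49/3 (q = (4 + 3)²/3 = (⅓)*7² = (⅓)*49 = 49/3 ≈ 16.333)
(-1*(-9) + 13)*q = (-1*(-9) + 13)*(49/3) = (9 + 13)*(49/3) = 22*(49/3) = 1078/3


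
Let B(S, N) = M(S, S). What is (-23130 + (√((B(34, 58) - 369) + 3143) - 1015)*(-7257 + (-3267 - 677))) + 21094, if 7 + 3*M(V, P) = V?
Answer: 11366979 - 123211*√23 ≈ 1.0776e+7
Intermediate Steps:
M(V, P) = -7/3 + V/3
B(S, N) = -7/3 + S/3
(-23130 + (√((B(34, 58) - 369) + 3143) - 1015)*(-7257 + (-3267 - 677))) + 21094 = (-23130 + (√(((-7/3 + (⅓)*34) - 369) + 3143) - 1015)*(-7257 + (-3267 - 677))) + 21094 = (-23130 + (√(((-7/3 + 34/3) - 369) + 3143) - 1015)*(-7257 - 3944)) + 21094 = (-23130 + (√((9 - 369) + 3143) - 1015)*(-11201)) + 21094 = (-23130 + (√(-360 + 3143) - 1015)*(-11201)) + 21094 = (-23130 + (√2783 - 1015)*(-11201)) + 21094 = (-23130 + (11*√23 - 1015)*(-11201)) + 21094 = (-23130 + (-1015 + 11*√23)*(-11201)) + 21094 = (-23130 + (11369015 - 123211*√23)) + 21094 = (11345885 - 123211*√23) + 21094 = 11366979 - 123211*√23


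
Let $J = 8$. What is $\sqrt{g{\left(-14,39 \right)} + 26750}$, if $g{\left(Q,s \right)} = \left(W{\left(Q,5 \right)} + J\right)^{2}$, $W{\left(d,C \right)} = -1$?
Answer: $\sqrt{26799} \approx 163.7$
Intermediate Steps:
$g{\left(Q,s \right)} = 49$ ($g{\left(Q,s \right)} = \left(-1 + 8\right)^{2} = 7^{2} = 49$)
$\sqrt{g{\left(-14,39 \right)} + 26750} = \sqrt{49 + 26750} = \sqrt{26799}$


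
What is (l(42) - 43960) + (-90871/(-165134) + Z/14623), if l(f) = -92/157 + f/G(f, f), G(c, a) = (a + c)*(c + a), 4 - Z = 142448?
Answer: -28576566154613687/649913920584 ≈ -43970.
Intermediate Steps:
Z = -142444 (Z = 4 - 1*142448 = 4 - 142448 = -142444)
G(c, a) = (a + c)**2 (G(c, a) = (a + c)*(a + c) = (a + c)**2)
l(f) = -92/157 + 1/(4*f) (l(f) = -92/157 + f/((f + f)**2) = -92*1/157 + f/((2*f)**2) = -92/157 + f/((4*f**2)) = -92/157 + f*(1/(4*f**2)) = -92/157 + 1/(4*f))
(l(42) - 43960) + (-90871/(-165134) + Z/14623) = ((1/628)*(157 - 368*42)/42 - 43960) + (-90871/(-165134) - 142444/14623) = ((1/628)*(1/42)*(157 - 15456) - 43960) + (-90871*(-1/165134) - 142444*1/14623) = ((1/628)*(1/42)*(-15299) - 43960) + (90871/165134 - 142444/14623) = (-15299/26376 - 43960) - 22193540863/2414754482 = -1159504259/26376 - 22193540863/2414754482 = -28576566154613687/649913920584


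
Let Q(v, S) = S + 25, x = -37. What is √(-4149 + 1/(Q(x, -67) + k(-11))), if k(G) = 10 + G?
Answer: 2*I*√1917886/43 ≈ 64.413*I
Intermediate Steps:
Q(v, S) = 25 + S
√(-4149 + 1/(Q(x, -67) + k(-11))) = √(-4149 + 1/((25 - 67) + (10 - 11))) = √(-4149 + 1/(-42 - 1)) = √(-4149 + 1/(-43)) = √(-4149 - 1/43) = √(-178408/43) = 2*I*√1917886/43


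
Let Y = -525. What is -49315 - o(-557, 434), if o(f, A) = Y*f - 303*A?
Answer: -210238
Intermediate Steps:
o(f, A) = -525*f - 303*A
-49315 - o(-557, 434) = -49315 - (-525*(-557) - 303*434) = -49315 - (292425 - 131502) = -49315 - 1*160923 = -49315 - 160923 = -210238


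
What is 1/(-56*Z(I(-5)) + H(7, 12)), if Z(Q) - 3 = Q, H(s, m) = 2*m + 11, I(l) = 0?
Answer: -1/133 ≈ -0.0075188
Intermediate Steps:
H(s, m) = 11 + 2*m
Z(Q) = 3 + Q
1/(-56*Z(I(-5)) + H(7, 12)) = 1/(-56*(3 + 0) + (11 + 2*12)) = 1/(-56*3 + (11 + 24)) = 1/(-168 + 35) = 1/(-133) = -1/133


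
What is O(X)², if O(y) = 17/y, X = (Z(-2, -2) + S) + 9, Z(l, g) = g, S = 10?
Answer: 1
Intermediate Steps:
X = 17 (X = (-2 + 10) + 9 = 8 + 9 = 17)
O(X)² = (17/17)² = (17*(1/17))² = 1² = 1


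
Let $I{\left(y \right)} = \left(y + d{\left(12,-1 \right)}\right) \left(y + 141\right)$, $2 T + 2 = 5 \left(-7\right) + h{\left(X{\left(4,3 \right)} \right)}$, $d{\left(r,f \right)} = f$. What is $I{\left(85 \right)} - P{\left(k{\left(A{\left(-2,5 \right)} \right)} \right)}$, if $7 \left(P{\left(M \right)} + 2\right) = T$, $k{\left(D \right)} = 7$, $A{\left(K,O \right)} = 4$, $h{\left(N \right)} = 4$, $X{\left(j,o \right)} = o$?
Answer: $\frac{265837}{14} \approx 18988.0$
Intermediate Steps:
$T = - \frac{33}{2}$ ($T = -1 + \frac{5 \left(-7\right) + 4}{2} = -1 + \frac{-35 + 4}{2} = -1 + \frac{1}{2} \left(-31\right) = -1 - \frac{31}{2} = - \frac{33}{2} \approx -16.5$)
$P{\left(M \right)} = - \frac{61}{14}$ ($P{\left(M \right)} = -2 + \frac{1}{7} \left(- \frac{33}{2}\right) = -2 - \frac{33}{14} = - \frac{61}{14}$)
$I{\left(y \right)} = \left(-1 + y\right) \left(141 + y\right)$ ($I{\left(y \right)} = \left(y - 1\right) \left(y + 141\right) = \left(-1 + y\right) \left(141 + y\right)$)
$I{\left(85 \right)} - P{\left(k{\left(A{\left(-2,5 \right)} \right)} \right)} = \left(-141 + 85^{2} + 140 \cdot 85\right) - - \frac{61}{14} = \left(-141 + 7225 + 11900\right) + \frac{61}{14} = 18984 + \frac{61}{14} = \frac{265837}{14}$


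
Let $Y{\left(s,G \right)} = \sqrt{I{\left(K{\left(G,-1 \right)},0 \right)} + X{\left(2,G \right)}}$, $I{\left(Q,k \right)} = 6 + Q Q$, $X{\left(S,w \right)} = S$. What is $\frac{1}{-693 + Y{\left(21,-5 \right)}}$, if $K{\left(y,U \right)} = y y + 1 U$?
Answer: $- \frac{693}{479665} - \frac{2 \sqrt{146}}{479665} \approx -0.0014951$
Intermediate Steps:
$K{\left(y,U \right)} = U + y^{2}$ ($K{\left(y,U \right)} = y^{2} + U = U + y^{2}$)
$I{\left(Q,k \right)} = 6 + Q^{2}$
$Y{\left(s,G \right)} = \sqrt{8 + \left(-1 + G^{2}\right)^{2}}$ ($Y{\left(s,G \right)} = \sqrt{\left(6 + \left(-1 + G^{2}\right)^{2}\right) + 2} = \sqrt{8 + \left(-1 + G^{2}\right)^{2}}$)
$\frac{1}{-693 + Y{\left(21,-5 \right)}} = \frac{1}{-693 + \sqrt{8 + \left(-1 + \left(-5\right)^{2}\right)^{2}}} = \frac{1}{-693 + \sqrt{8 + \left(-1 + 25\right)^{2}}} = \frac{1}{-693 + \sqrt{8 + 24^{2}}} = \frac{1}{-693 + \sqrt{8 + 576}} = \frac{1}{-693 + \sqrt{584}} = \frac{1}{-693 + 2 \sqrt{146}}$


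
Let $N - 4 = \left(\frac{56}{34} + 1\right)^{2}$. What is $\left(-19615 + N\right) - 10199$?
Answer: $- \frac{8613065}{289} \approx -29803.0$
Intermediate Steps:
$N = \frac{3181}{289}$ ($N = 4 + \left(\frac{56}{34} + 1\right)^{2} = 4 + \left(56 \cdot \frac{1}{34} + 1\right)^{2} = 4 + \left(\frac{28}{17} + 1\right)^{2} = 4 + \left(\frac{45}{17}\right)^{2} = 4 + \frac{2025}{289} = \frac{3181}{289} \approx 11.007$)
$\left(-19615 + N\right) - 10199 = \left(-19615 + \frac{3181}{289}\right) - 10199 = - \frac{5665554}{289} - 10199 = - \frac{8613065}{289}$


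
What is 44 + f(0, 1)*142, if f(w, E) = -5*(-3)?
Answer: 2174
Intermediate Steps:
f(w, E) = 15
44 + f(0, 1)*142 = 44 + 15*142 = 44 + 2130 = 2174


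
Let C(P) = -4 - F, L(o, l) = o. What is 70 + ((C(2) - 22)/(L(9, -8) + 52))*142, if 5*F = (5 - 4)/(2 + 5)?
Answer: 20088/2135 ≈ 9.4089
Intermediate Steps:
F = 1/35 (F = ((5 - 4)/(2 + 5))/5 = (1/7)/5 = (1*(⅐))/5 = (⅕)*(⅐) = 1/35 ≈ 0.028571)
C(P) = -141/35 (C(P) = -4 - 1*1/35 = -4 - 1/35 = -141/35)
70 + ((C(2) - 22)/(L(9, -8) + 52))*142 = 70 + ((-141/35 - 22)/(9 + 52))*142 = 70 - 911/35/61*142 = 70 - 911/35*1/61*142 = 70 - 911/2135*142 = 70 - 129362/2135 = 20088/2135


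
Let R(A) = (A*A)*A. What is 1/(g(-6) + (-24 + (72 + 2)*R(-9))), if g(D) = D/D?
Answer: -1/53969 ≈ -1.8529e-5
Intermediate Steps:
R(A) = A**3 (R(A) = A**2*A = A**3)
g(D) = 1
1/(g(-6) + (-24 + (72 + 2)*R(-9))) = 1/(1 + (-24 + (72 + 2)*(-9)**3)) = 1/(1 + (-24 + 74*(-729))) = 1/(1 + (-24 - 53946)) = 1/(1 - 53970) = 1/(-53969) = -1/53969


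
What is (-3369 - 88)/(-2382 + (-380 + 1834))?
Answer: 3457/928 ≈ 3.7252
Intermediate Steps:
(-3369 - 88)/(-2382 + (-380 + 1834)) = -3457/(-2382 + 1454) = -3457/(-928) = -3457*(-1/928) = 3457/928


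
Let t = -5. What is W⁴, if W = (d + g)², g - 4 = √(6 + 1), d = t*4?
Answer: (16 - √7)⁸ ≈ 1.0115e+9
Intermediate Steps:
d = -20 (d = -5*4 = -20)
g = 4 + √7 (g = 4 + √(6 + 1) = 4 + √7 ≈ 6.6458)
W = (-16 + √7)² (W = (-20 + (4 + √7))² = (-16 + √7)² ≈ 178.34)
W⁴ = ((16 - √7)²)⁴ = (16 - √7)⁸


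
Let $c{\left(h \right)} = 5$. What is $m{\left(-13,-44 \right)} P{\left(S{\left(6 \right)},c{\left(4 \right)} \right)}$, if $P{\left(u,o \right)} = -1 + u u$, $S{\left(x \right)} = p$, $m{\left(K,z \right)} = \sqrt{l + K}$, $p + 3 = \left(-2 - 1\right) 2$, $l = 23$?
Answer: $80 \sqrt{10} \approx 252.98$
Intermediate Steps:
$p = -9$ ($p = -3 + \left(-2 - 1\right) 2 = -3 - 6 = -9$)
$m{\left(K,z \right)} = \sqrt{23 + K}$
$S{\left(x \right)} = -9$
$P{\left(u,o \right)} = -1 + u^{2}$
$m{\left(-13,-44 \right)} P{\left(S{\left(6 \right)},c{\left(4 \right)} \right)} = \sqrt{23 - 13} \left(-1 + \left(-9\right)^{2}\right) = \sqrt{10} \left(-1 + 81\right) = \sqrt{10} \cdot 80 = 80 \sqrt{10}$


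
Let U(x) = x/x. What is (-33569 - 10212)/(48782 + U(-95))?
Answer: -43781/48783 ≈ -0.89746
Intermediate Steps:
U(x) = 1
(-33569 - 10212)/(48782 + U(-95)) = (-33569 - 10212)/(48782 + 1) = -43781/48783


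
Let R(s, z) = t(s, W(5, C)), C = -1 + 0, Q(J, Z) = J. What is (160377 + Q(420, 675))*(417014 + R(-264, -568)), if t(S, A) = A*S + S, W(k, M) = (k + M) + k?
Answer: 66630096078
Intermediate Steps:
C = -1
W(k, M) = M + 2*k (W(k, M) = (M + k) + k = M + 2*k)
t(S, A) = S + A*S
R(s, z) = 10*s (R(s, z) = s*(1 + (-1 + 2*5)) = s*(1 + (-1 + 10)) = s*(1 + 9) = s*10 = 10*s)
(160377 + Q(420, 675))*(417014 + R(-264, -568)) = (160377 + 420)*(417014 + 10*(-264)) = 160797*(417014 - 2640) = 160797*414374 = 66630096078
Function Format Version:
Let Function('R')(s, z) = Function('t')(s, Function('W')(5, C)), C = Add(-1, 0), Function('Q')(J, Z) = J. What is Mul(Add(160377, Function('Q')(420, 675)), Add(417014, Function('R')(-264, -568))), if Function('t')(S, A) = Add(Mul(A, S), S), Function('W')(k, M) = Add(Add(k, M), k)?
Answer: 66630096078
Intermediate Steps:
C = -1
Function('W')(k, M) = Add(M, Mul(2, k)) (Function('W')(k, M) = Add(Add(M, k), k) = Add(M, Mul(2, k)))
Function('t')(S, A) = Add(S, Mul(A, S))
Function('R')(s, z) = Mul(10, s) (Function('R')(s, z) = Mul(s, Add(1, Add(-1, Mul(2, 5)))) = Mul(s, Add(1, Add(-1, 10))) = Mul(s, Add(1, 9)) = Mul(s, 10) = Mul(10, s))
Mul(Add(160377, Function('Q')(420, 675)), Add(417014, Function('R')(-264, -568))) = Mul(Add(160377, 420), Add(417014, Mul(10, -264))) = Mul(160797, Add(417014, -2640)) = Mul(160797, 414374) = 66630096078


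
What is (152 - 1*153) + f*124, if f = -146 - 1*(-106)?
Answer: -4961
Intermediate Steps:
f = -40 (f = -146 + 106 = -40)
(152 - 1*153) + f*124 = (152 - 1*153) - 40*124 = (152 - 153) - 4960 = -1 - 4960 = -4961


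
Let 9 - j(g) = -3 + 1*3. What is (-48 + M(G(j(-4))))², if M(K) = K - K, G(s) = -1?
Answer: 2304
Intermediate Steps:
j(g) = 9 (j(g) = 9 - (-3 + 1*3) = 9 - (-3 + 3) = 9 - 1*0 = 9 + 0 = 9)
M(K) = 0
(-48 + M(G(j(-4))))² = (-48 + 0)² = (-48)² = 2304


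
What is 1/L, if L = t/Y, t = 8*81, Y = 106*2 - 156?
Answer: 7/81 ≈ 0.086420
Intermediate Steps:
Y = 56 (Y = 212 - 156 = 56)
t = 648
L = 81/7 (L = 648/56 = 648*(1/56) = 81/7 ≈ 11.571)
1/L = 1/(81/7) = 7/81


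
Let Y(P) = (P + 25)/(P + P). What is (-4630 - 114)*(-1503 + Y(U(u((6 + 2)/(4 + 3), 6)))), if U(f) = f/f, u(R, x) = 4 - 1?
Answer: 7068560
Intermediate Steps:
u(R, x) = 3
U(f) = 1
Y(P) = (25 + P)/(2*P) (Y(P) = (25 + P)/((2*P)) = (25 + P)*(1/(2*P)) = (25 + P)/(2*P))
(-4630 - 114)*(-1503 + Y(U(u((6 + 2)/(4 + 3), 6)))) = (-4630 - 114)*(-1503 + (1/2)*(25 + 1)/1) = -4744*(-1503 + (1/2)*1*26) = -4744*(-1503 + 13) = -4744*(-1490) = 7068560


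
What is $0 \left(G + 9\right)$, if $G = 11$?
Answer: $0$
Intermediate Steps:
$0 \left(G + 9\right) = 0 \left(11 + 9\right) = 0 \cdot 20 = 0$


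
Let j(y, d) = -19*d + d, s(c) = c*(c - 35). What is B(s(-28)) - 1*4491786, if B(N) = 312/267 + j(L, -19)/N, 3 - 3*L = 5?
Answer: -39177345609/8722 ≈ -4.4918e+6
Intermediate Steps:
s(c) = c*(-35 + c)
L = -⅔ (L = 1 - ⅓*5 = 1 - 5/3 = -⅔ ≈ -0.66667)
j(y, d) = -18*d
B(N) = 104/89 + 342/N (B(N) = 312/267 + (-18*(-19))/N = 312*(1/267) + 342/N = 104/89 + 342/N)
B(s(-28)) - 1*4491786 = (104/89 + 342/((-28*(-35 - 28)))) - 1*4491786 = (104/89 + 342/((-28*(-63)))) - 4491786 = (104/89 + 342/1764) - 4491786 = (104/89 + 342*(1/1764)) - 4491786 = (104/89 + 19/98) - 4491786 = 11883/8722 - 4491786 = -39177345609/8722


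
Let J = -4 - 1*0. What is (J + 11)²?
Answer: 49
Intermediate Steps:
J = -4 (J = -4 + 0 = -4)
(J + 11)² = (-4 + 11)² = 7² = 49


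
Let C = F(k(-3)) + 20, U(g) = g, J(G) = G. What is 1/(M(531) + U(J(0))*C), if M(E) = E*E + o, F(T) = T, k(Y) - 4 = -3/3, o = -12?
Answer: 1/281949 ≈ 3.5467e-6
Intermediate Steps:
k(Y) = 3 (k(Y) = 4 - 3/3 = 4 - 3*1/3 = 4 - 1 = 3)
C = 23 (C = 3 + 20 = 23)
M(E) = -12 + E**2 (M(E) = E*E - 12 = E**2 - 12 = -12 + E**2)
1/(M(531) + U(J(0))*C) = 1/((-12 + 531**2) + 0*23) = 1/((-12 + 281961) + 0) = 1/(281949 + 0) = 1/281949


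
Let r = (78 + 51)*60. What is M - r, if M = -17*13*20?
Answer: -12160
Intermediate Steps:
r = 7740 (r = 129*60 = 7740)
M = -4420 (M = -221*20 = -4420)
M - r = -4420 - 1*7740 = -4420 - 7740 = -12160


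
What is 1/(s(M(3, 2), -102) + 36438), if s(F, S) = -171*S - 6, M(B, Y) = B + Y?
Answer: 1/53874 ≈ 1.8562e-5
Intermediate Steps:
s(F, S) = -6 - 171*S
1/(s(M(3, 2), -102) + 36438) = 1/((-6 - 171*(-102)) + 36438) = 1/((-6 + 17442) + 36438) = 1/(17436 + 36438) = 1/53874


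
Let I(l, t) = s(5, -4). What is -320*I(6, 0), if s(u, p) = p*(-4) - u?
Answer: -3520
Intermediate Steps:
s(u, p) = -u - 4*p (s(u, p) = -4*p - u = -u - 4*p)
I(l, t) = 11 (I(l, t) = -1*5 - 4*(-4) = -5 + 16 = 11)
-320*I(6, 0) = -320*11 = -3520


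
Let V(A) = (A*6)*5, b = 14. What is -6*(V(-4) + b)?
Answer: 636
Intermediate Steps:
V(A) = 30*A (V(A) = (6*A)*5 = 30*A)
-6*(V(-4) + b) = -6*(30*(-4) + 14) = -6*(-120 + 14) = -6*(-106) = 636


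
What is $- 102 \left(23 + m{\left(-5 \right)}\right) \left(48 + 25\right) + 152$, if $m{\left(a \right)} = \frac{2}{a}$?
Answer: $- \frac{840638}{5} \approx -1.6813 \cdot 10^{5}$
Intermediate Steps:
$- 102 \left(23 + m{\left(-5 \right)}\right) \left(48 + 25\right) + 152 = - 102 \left(23 + \frac{2}{-5}\right) \left(48 + 25\right) + 152 = - 102 \left(23 + 2 \left(- \frac{1}{5}\right)\right) 73 + 152 = - 102 \left(23 - \frac{2}{5}\right) 73 + 152 = - 102 \cdot \frac{113}{5} \cdot 73 + 152 = \left(-102\right) \frac{8249}{5} + 152 = - \frac{841398}{5} + 152 = - \frac{840638}{5}$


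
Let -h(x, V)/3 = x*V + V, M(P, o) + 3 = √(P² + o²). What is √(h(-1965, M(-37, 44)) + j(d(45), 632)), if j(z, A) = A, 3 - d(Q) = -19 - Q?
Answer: 2*√(-4261 + 1473*√3305) ≈ 567.17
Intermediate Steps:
M(P, o) = -3 + √(P² + o²)
d(Q) = 22 + Q (d(Q) = 3 - (-19 - Q) = 3 + (19 + Q) = 22 + Q)
h(x, V) = -3*V - 3*V*x (h(x, V) = -3*(x*V + V) = -3*(V*x + V) = -3*(V + V*x) = -3*V - 3*V*x)
√(h(-1965, M(-37, 44)) + j(d(45), 632)) = √(-3*(-3 + √((-37)² + 44²))*(1 - 1965) + 632) = √(-3*(-3 + √(1369 + 1936))*(-1964) + 632) = √(-3*(-3 + √3305)*(-1964) + 632) = √((-17676 + 5892*√3305) + 632) = √(-17044 + 5892*√3305)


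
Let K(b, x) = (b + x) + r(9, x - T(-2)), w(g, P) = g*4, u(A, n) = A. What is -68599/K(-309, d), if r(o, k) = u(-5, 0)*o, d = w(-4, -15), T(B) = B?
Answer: 68599/370 ≈ 185.40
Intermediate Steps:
w(g, P) = 4*g
d = -16 (d = 4*(-4) = -16)
r(o, k) = -5*o
K(b, x) = -45 + b + x (K(b, x) = (b + x) - 5*9 = (b + x) - 45 = -45 + b + x)
-68599/K(-309, d) = -68599/(-45 - 309 - 16) = -68599/(-370) = -68599*(-1/370) = 68599/370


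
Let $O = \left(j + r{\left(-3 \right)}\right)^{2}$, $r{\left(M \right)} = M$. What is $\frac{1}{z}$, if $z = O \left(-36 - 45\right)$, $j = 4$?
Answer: $- \frac{1}{81} \approx -0.012346$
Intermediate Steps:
$O = 1$ ($O = \left(4 - 3\right)^{2} = 1^{2} = 1$)
$z = -81$ ($z = 1 \left(-36 - 45\right) = 1 \left(-81\right) = -81$)
$\frac{1}{z} = \frac{1}{-81} = - \frac{1}{81}$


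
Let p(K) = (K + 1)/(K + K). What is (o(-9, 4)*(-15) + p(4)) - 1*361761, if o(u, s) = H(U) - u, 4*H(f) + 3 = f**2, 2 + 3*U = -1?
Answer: -2895103/8 ≈ -3.6189e+5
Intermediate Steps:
U = -1 (U = -2/3 + (1/3)*(-1) = -2/3 - 1/3 = -1)
p(K) = (1 + K)/(2*K) (p(K) = (1 + K)/((2*K)) = (1 + K)*(1/(2*K)) = (1 + K)/(2*K))
H(f) = -3/4 + f**2/4
o(u, s) = -1/2 - u (o(u, s) = (-3/4 + (1/4)*(-1)**2) - u = (-3/4 + (1/4)*1) - u = (-3/4 + 1/4) - u = -1/2 - u)
(o(-9, 4)*(-15) + p(4)) - 1*361761 = ((-1/2 - 1*(-9))*(-15) + (1/2)*(1 + 4)/4) - 1*361761 = ((-1/2 + 9)*(-15) + (1/2)*(1/4)*5) - 361761 = ((17/2)*(-15) + 5/8) - 361761 = (-255/2 + 5/8) - 361761 = -1015/8 - 361761 = -2895103/8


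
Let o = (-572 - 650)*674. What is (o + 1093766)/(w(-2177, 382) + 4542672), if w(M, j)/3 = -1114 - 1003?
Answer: 90046/1512107 ≈ 0.059550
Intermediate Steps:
o = -823628 (o = -1222*674 = -823628)
w(M, j) = -6351 (w(M, j) = 3*(-1114 - 1003) = 3*(-2117) = -6351)
(o + 1093766)/(w(-2177, 382) + 4542672) = (-823628 + 1093766)/(-6351 + 4542672) = 270138/4536321 = 270138*(1/4536321) = 90046/1512107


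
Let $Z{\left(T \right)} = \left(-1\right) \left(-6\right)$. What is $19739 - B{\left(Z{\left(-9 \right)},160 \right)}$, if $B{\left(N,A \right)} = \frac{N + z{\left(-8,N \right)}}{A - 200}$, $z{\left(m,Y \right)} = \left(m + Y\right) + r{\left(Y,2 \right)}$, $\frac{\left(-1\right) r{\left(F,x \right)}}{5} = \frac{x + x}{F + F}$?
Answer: $\frac{2368687}{120} \approx 19739.0$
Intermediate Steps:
$r{\left(F,x \right)} = - \frac{5 x}{F}$ ($r{\left(F,x \right)} = - 5 \frac{x + x}{F + F} = - 5 \frac{2 x}{2 F} = - 5 \cdot 2 x \frac{1}{2 F} = - 5 \frac{x}{F} = - \frac{5 x}{F}$)
$Z{\left(T \right)} = 6$
$z{\left(m,Y \right)} = Y + m - \frac{10}{Y}$ ($z{\left(m,Y \right)} = \left(m + Y\right) - \frac{10}{Y} = \left(Y + m\right) - \frac{10}{Y} = Y + m - \frac{10}{Y}$)
$B{\left(N,A \right)} = \frac{-8 - \frac{10}{N} + 2 N}{-200 + A}$ ($B{\left(N,A \right)} = \frac{N - \left(8 - N + \frac{10}{N}\right)}{A - 200} = \frac{N - \left(8 - N + \frac{10}{N}\right)}{-200 + A} = \frac{-8 - \frac{10}{N} + 2 N}{-200 + A}$)
$19739 - B{\left(Z{\left(-9 \right)},160 \right)} = 19739 - \frac{2 \left(-5 - 6 \left(4 - 6\right)\right)}{6 \left(-200 + 160\right)} = 19739 - 2 \cdot \frac{1}{6} \frac{1}{-40} \left(-5 - 6 \left(4 - 6\right)\right) = 19739 - 2 \cdot \frac{1}{6} \left(- \frac{1}{40}\right) \left(-5 - 6 \left(-2\right)\right) = 19739 - 2 \cdot \frac{1}{6} \left(- \frac{1}{40}\right) \left(-5 + 12\right) = 19739 - 2 \cdot \frac{1}{6} \left(- \frac{1}{40}\right) 7 = 19739 - - \frac{7}{120} = 19739 + \frac{7}{120} = \frac{2368687}{120}$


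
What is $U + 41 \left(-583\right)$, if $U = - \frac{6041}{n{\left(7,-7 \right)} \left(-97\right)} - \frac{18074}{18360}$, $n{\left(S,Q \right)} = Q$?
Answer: $- \frac{21293464309}{890460} \approx -23913.0$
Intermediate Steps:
$U = - \frac{8798929}{890460}$ ($U = - \frac{6041}{\left(-7\right) \left(-97\right)} - \frac{18074}{18360} = - \frac{6041}{679} - \frac{9037}{9180} = \left(-6041\right) \frac{1}{679} - \frac{9037}{9180} = - \frac{863}{97} - \frac{9037}{9180} = - \frac{8798929}{890460} \approx -9.8813$)
$U + 41 \left(-583\right) = - \frac{8798929}{890460} + 41 \left(-583\right) = - \frac{8798929}{890460} - 23903 = - \frac{21293464309}{890460}$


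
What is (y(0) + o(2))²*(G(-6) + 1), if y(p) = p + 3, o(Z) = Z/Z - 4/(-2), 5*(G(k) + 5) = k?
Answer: -936/5 ≈ -187.20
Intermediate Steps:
G(k) = -5 + k/5
o(Z) = 3 (o(Z) = 1 - 4*(-½) = 1 + 2 = 3)
y(p) = 3 + p
(y(0) + o(2))²*(G(-6) + 1) = ((3 + 0) + 3)²*((-5 + (⅕)*(-6)) + 1) = (3 + 3)²*((-5 - 6/5) + 1) = 6²*(-31/5 + 1) = 36*(-26/5) = -936/5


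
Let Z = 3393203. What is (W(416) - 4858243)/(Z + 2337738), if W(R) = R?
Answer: -4857827/5730941 ≈ -0.84765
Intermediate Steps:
(W(416) - 4858243)/(Z + 2337738) = (416 - 4858243)/(3393203 + 2337738) = -4857827/5730941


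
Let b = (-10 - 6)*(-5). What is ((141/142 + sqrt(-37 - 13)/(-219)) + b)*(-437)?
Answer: -5025937/142 + 2185*I*sqrt(2)/219 ≈ -35394.0 + 14.11*I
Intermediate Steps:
b = 80 (b = -16*(-5) = 80)
((141/142 + sqrt(-37 - 13)/(-219)) + b)*(-437) = ((141/142 + sqrt(-37 - 13)/(-219)) + 80)*(-437) = ((141*(1/142) + sqrt(-50)*(-1/219)) + 80)*(-437) = ((141/142 + (5*I*sqrt(2))*(-1/219)) + 80)*(-437) = ((141/142 - 5*I*sqrt(2)/219) + 80)*(-437) = (11501/142 - 5*I*sqrt(2)/219)*(-437) = -5025937/142 + 2185*I*sqrt(2)/219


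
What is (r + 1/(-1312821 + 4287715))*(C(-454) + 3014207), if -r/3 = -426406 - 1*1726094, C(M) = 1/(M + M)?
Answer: 52576882697420226674955/2701203752 ≈ 1.9464e+13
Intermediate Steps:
C(M) = 1/(2*M)
r = 6457500 (r = -3*(-426406 - 1*1726094) = -3*(-426406 - 1726094) = -3*(-2152500) = 6457500)
(r + 1/(-1312821 + 4287715))*(C(-454) + 3014207) = (6457500 + 1/(-1312821 + 4287715))*((1/2)/(-454) + 3014207) = (6457500 + 1/2974894)*((1/2)*(-1/454) + 3014207) = (6457500 + 1/2974894)*(-1/908 + 3014207) = (19210378005001/2974894)*(2736899955/908) = 52576882697420226674955/2701203752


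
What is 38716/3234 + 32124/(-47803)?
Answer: 124775138/11042493 ≈ 11.300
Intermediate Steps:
38716/3234 + 32124/(-47803) = 38716*(1/3234) + 32124*(-1/47803) = 19358/1617 - 32124/47803 = 124775138/11042493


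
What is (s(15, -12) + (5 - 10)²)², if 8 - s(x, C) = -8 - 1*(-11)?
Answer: 900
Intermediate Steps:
s(x, C) = 5 (s(x, C) = 8 - (-8 - 1*(-11)) = 8 - (-8 + 11) = 8 - 1*3 = 8 - 3 = 5)
(s(15, -12) + (5 - 10)²)² = (5 + (5 - 10)²)² = (5 + (-5)²)² = (5 + 25)² = 30² = 900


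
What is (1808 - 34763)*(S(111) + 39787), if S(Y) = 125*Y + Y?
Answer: -1772089215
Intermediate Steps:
S(Y) = 126*Y
(1808 - 34763)*(S(111) + 39787) = (1808 - 34763)*(126*111 + 39787) = -32955*(13986 + 39787) = -32955*53773 = -1772089215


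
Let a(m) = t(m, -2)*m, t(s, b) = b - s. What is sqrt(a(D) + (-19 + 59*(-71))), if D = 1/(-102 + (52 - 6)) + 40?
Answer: I*sqrt(18460177)/56 ≈ 76.724*I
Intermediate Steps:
D = 2239/56 (D = 1/(-102 + 46) + 40 = 1/(-56) + 40 = -1/56 + 40 = 2239/56 ≈ 39.982)
a(m) = m*(-2 - m) (a(m) = (-2 - m)*m = m*(-2 - m))
sqrt(a(D) + (-19 + 59*(-71))) = sqrt(-1*2239/56*(2 + 2239/56) + (-19 + 59*(-71))) = sqrt(-1*2239/56*2351/56 + (-19 - 4189)) = sqrt(-5263889/3136 - 4208) = sqrt(-18460177/3136) = I*sqrt(18460177)/56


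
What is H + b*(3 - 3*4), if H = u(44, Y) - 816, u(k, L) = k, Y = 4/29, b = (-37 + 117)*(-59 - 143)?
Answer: 144668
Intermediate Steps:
b = -16160 (b = 80*(-202) = -16160)
Y = 4/29 (Y = 4*(1/29) = 4/29 ≈ 0.13793)
H = -772 (H = 44 - 816 = -772)
H + b*(3 - 3*4) = -772 - 16160*(3 - 3*4) = -772 - 16160*(3 - 12) = -772 - 16160*(-9) = -772 + 145440 = 144668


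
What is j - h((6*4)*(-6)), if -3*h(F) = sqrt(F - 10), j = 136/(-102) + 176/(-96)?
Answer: -19/6 + I*sqrt(154)/3 ≈ -3.1667 + 4.1366*I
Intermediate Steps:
j = -19/6 (j = 136*(-1/102) + 176*(-1/96) = -4/3 - 11/6 = -19/6 ≈ -3.1667)
h(F) = -sqrt(-10 + F)/3 (h(F) = -sqrt(F - 10)/3 = -sqrt(-10 + F)/3)
j - h((6*4)*(-6)) = -19/6 - (-1)*sqrt(-10 + (6*4)*(-6))/3 = -19/6 - (-1)*sqrt(-10 + 24*(-6))/3 = -19/6 - (-1)*sqrt(-10 - 144)/3 = -19/6 - (-1)*sqrt(-154)/3 = -19/6 - (-1)*I*sqrt(154)/3 = -19/6 + I*sqrt(154)/3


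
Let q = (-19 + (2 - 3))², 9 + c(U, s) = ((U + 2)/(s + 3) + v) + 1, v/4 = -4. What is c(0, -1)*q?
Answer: -9200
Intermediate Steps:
v = -16 (v = 4*(-4) = -16)
c(U, s) = -24 + (2 + U)/(3 + s) (c(U, s) = -9 + (((U + 2)/(s + 3) - 16) + 1) = -9 + (((2 + U)/(3 + s) - 16) + 1) = -9 + ((-16 + (2 + U)/(3 + s)) + 1) = -9 + (-15 + (2 + U)/(3 + s)) = -24 + (2 + U)/(3 + s))
q = 400 (q = (-19 - 1)² = (-20)² = 400)
c(0, -1)*q = ((-70 + 0 - 24*(-1))/(3 - 1))*400 = ((-70 + 0 + 24)/2)*400 = ((½)*(-46))*400 = -23*400 = -9200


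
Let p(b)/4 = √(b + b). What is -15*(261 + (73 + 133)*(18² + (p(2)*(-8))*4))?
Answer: -214035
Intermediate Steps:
p(b) = 4*√2*√b (p(b) = 4*√(b + b) = 4*√(2*b) = 4*(√2*√b) = 4*√2*√b)
-15*(261 + (73 + 133)*(18² + (p(2)*(-8))*4)) = -15*(261 + (73 + 133)*(18² + ((4*√2*√2)*(-8))*4)) = -15*(261 + 206*(324 + (8*(-8))*4)) = -15*(261 + 206*(324 - 64*4)) = -15*(261 + 206*(324 - 256)) = -15*(261 + 206*68) = -15*(261 + 14008) = -15*14269 = -214035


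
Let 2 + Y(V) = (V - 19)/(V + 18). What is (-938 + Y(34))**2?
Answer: 2387788225/2704 ≈ 8.8306e+5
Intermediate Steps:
Y(V) = -2 + (-19 + V)/(18 + V) (Y(V) = -2 + (V - 19)/(V + 18) = -2 + (-19 + V)/(18 + V))
(-938 + Y(34))**2 = (-938 + (-55 - 1*34)/(18 + 34))**2 = (-938 + (-55 - 34)/52)**2 = (-938 + (1/52)*(-89))**2 = (-938 - 89/52)**2 = (-48865/52)**2 = 2387788225/2704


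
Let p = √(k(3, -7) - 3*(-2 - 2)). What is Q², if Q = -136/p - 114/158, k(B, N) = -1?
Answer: 115469275/68651 + 15504*√11/869 ≈ 1741.1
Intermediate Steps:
p = √11 (p = √(-1 - 3*(-2 - 2)) = √(-1 - 3*(-4)) = √(-1 + 12) = √11 ≈ 3.3166)
Q = -57/79 - 136*√11/11 (Q = -136*√11/11 - 114/158 = -136*√11/11 - 114*1/158 = -136*√11/11 - 57/79 = -57/79 - 136*√11/11 ≈ -41.727)
Q² = (-57/79 - 136*√11/11)²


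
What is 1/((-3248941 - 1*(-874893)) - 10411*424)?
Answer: -1/6788312 ≈ -1.4731e-7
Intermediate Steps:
1/((-3248941 - 1*(-874893)) - 10411*424) = 1/((-3248941 + 874893) - 4414264) = 1/(-2374048 - 4414264) = 1/(-6788312) = -1/6788312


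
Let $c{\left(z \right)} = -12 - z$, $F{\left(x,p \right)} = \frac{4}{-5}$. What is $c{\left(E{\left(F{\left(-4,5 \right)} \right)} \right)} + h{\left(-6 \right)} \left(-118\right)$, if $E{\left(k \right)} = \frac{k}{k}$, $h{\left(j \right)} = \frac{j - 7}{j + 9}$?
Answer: $\frac{1495}{3} \approx 498.33$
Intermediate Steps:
$F{\left(x,p \right)} = - \frac{4}{5}$ ($F{\left(x,p \right)} = 4 \left(- \frac{1}{5}\right) = - \frac{4}{5}$)
$h{\left(j \right)} = \frac{-7 + j}{9 + j}$
$E{\left(k \right)} = 1$
$c{\left(E{\left(F{\left(-4,5 \right)} \right)} \right)} + h{\left(-6 \right)} \left(-118\right) = \left(-12 - 1\right) + \frac{-7 - 6}{9 - 6} \left(-118\right) = \left(-12 - 1\right) + \frac{1}{3} \left(-13\right) \left(-118\right) = -13 + \frac{1}{3} \left(-13\right) \left(-118\right) = -13 - - \frac{1534}{3} = -13 + \frac{1534}{3} = \frac{1495}{3}$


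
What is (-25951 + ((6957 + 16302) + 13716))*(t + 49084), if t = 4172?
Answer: 587094144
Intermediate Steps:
(-25951 + ((6957 + 16302) + 13716))*(t + 49084) = (-25951 + ((6957 + 16302) + 13716))*(4172 + 49084) = (-25951 + (23259 + 13716))*53256 = (-25951 + 36975)*53256 = 11024*53256 = 587094144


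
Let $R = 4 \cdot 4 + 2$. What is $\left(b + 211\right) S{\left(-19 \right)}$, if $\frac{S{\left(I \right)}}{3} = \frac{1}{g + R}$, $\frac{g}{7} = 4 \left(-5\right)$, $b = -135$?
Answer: $- \frac{114}{61} \approx -1.8689$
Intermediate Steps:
$R = 18$ ($R = 16 + 2 = 18$)
$g = -140$ ($g = 7 \cdot 4 \left(-5\right) = 7 \left(-20\right) = -140$)
$S{\left(I \right)} = - \frac{3}{122}$ ($S{\left(I \right)} = \frac{3}{-140 + 18} = \frac{3}{-122} = 3 \left(- \frac{1}{122}\right) = - \frac{3}{122}$)
$\left(b + 211\right) S{\left(-19 \right)} = \left(-135 + 211\right) \left(- \frac{3}{122}\right) = 76 \left(- \frac{3}{122}\right) = - \frac{114}{61}$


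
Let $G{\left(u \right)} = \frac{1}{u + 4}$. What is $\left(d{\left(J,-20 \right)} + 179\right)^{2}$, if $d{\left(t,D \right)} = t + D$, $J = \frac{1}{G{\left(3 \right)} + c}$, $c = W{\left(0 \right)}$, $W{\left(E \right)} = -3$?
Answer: $\frac{10067929}{400} \approx 25170.0$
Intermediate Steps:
$c = -3$
$G{\left(u \right)} = \frac{1}{4 + u}$
$J = - \frac{7}{20}$ ($J = \frac{1}{\frac{1}{4 + 3} - 3} = \frac{1}{\frac{1}{7} - 3} = \frac{1}{- \frac{20}{7}} = - \frac{7}{20} \approx -0.35$)
$d{\left(t,D \right)} = D + t$
$\left(d{\left(J,-20 \right)} + 179\right)^{2} = \left(\left(-20 - \frac{7}{20}\right) + 179\right)^{2} = \left(- \frac{407}{20} + 179\right)^{2} = \left(\frac{3173}{20}\right)^{2} = \frac{10067929}{400}$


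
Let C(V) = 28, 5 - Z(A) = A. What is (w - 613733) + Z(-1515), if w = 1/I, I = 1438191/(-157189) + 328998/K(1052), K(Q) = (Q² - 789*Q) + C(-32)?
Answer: -105985826897831701/173119167921 ≈ -6.1221e+5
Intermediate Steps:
Z(A) = 5 - A
K(Q) = 28 + Q² - 789*Q (K(Q) = (Q² - 789*Q) + 28 = 28 + Q² - 789*Q)
I = -173119167921/21747412528 (I = 1438191/(-157189) + 328998/(28 + 1052² - 789*1052) = 1438191*(-1/157189) + 328998/(28 + 1106704 - 830028) = -1438191/157189 + 328998/276704 = -1438191/157189 + 328998*(1/276704) = -1438191/157189 + 164499/138352 = -173119167921/21747412528 ≈ -7.9604)
w = -21747412528/173119167921 (w = 1/(-173119167921/21747412528) = -21747412528/173119167921 ≈ -0.12562)
(w - 613733) + Z(-1515) = (-21747412528/173119167921 - 613733) + (5 - 1*(-1515)) = -106248968033071621/173119167921 + (5 + 1515) = -106248968033071621/173119167921 + 1520 = -105985826897831701/173119167921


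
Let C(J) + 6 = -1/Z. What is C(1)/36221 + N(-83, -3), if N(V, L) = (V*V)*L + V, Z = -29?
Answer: -21795986923/1050409 ≈ -20750.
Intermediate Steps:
C(J) = -173/29 (C(J) = -6 - 1/(-29) = -6 - 1*(-1/29) = -6 + 1/29 = -173/29)
N(V, L) = V + L*V**2 (N(V, L) = V**2*L + V = L*V**2 + V = V + L*V**2)
C(1)/36221 + N(-83, -3) = -173/29/36221 - 83*(1 - 3*(-83)) = -173/29*1/36221 - 83*(1 + 249) = -173/1050409 - 83*250 = -173/1050409 - 20750 = -21795986923/1050409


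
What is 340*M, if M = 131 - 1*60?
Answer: 24140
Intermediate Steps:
M = 71 (M = 131 - 60 = 71)
340*M = 340*71 = 24140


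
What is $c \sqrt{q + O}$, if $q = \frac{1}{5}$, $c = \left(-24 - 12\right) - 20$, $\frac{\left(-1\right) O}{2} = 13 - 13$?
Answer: $- \frac{56 \sqrt{5}}{5} \approx -25.044$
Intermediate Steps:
$O = 0$ ($O = - 2 \left(13 - 13\right) = \left(-2\right) 0 = 0$)
$c = -56$ ($c = -36 - 20 = -56$)
$q = \frac{1}{5} \approx 0.2$
$c \sqrt{q + O} = - 56 \sqrt{\frac{1}{5} + 0} = - \frac{56}{\sqrt{5}} = - 56 \frac{\sqrt{5}}{5} = - \frac{56 \sqrt{5}}{5}$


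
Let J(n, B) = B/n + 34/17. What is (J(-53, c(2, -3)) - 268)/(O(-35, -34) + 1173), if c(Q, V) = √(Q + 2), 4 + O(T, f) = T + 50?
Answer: -3525/15688 ≈ -0.22469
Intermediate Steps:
O(T, f) = 46 + T (O(T, f) = -4 + (T + 50) = -4 + (50 + T) = 46 + T)
c(Q, V) = √(2 + Q)
J(n, B) = 2 + B/n (J(n, B) = B/n + 34*(1/17) = B/n + 2 = 2 + B/n)
(J(-53, c(2, -3)) - 268)/(O(-35, -34) + 1173) = ((2 + √(2 + 2)/(-53)) - 268)/((46 - 35) + 1173) = ((2 + √4*(-1/53)) - 268)/(11 + 1173) = ((2 + 2*(-1/53)) - 268)/1184 = ((2 - 2/53) - 268)*(1/1184) = (104/53 - 268)*(1/1184) = -14100/53*1/1184 = -3525/15688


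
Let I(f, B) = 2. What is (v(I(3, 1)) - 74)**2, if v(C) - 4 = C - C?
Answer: 4900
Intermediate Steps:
v(C) = 4 (v(C) = 4 + (C - C) = 4 + 0 = 4)
(v(I(3, 1)) - 74)**2 = (4 - 74)**2 = (-70)**2 = 4900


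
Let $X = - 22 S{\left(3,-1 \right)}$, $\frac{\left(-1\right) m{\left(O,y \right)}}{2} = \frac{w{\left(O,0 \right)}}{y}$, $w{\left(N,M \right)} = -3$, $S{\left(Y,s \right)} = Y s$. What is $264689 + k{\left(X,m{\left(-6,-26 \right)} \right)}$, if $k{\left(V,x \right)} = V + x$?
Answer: $\frac{3441812}{13} \approx 2.6476 \cdot 10^{5}$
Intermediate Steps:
$m{\left(O,y \right)} = \frac{6}{y}$ ($m{\left(O,y \right)} = - 2 \left(- \frac{3}{y}\right) = \frac{6}{y}$)
$X = 66$ ($X = - 22 \cdot 3 \left(-1\right) = \left(-22\right) \left(-3\right) = 66$)
$264689 + k{\left(X,m{\left(-6,-26 \right)} \right)} = 264689 + \left(66 + \frac{6}{-26}\right) = 264689 + \left(66 + 6 \left(- \frac{1}{26}\right)\right) = 264689 + \left(66 - \frac{3}{13}\right) = 264689 + \frac{855}{13} = \frac{3441812}{13}$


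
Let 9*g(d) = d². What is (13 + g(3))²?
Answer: 196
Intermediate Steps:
g(d) = d²/9
(13 + g(3))² = (13 + (⅑)*3²)² = (13 + (⅑)*9)² = (13 + 1)² = 14² = 196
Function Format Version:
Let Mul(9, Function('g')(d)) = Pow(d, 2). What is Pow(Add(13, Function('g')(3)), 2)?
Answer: 196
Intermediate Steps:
Function('g')(d) = Mul(Rational(1, 9), Pow(d, 2))
Pow(Add(13, Function('g')(3)), 2) = Pow(Add(13, Mul(Rational(1, 9), Pow(3, 2))), 2) = Pow(Add(13, Mul(Rational(1, 9), 9)), 2) = Pow(Add(13, 1), 2) = Pow(14, 2) = 196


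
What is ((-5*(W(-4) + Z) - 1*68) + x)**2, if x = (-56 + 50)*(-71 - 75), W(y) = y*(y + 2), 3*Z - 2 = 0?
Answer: 5262436/9 ≈ 5.8472e+5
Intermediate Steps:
Z = 2/3 (Z = 2/3 + (1/3)*0 = 2/3 + 0 = 2/3 ≈ 0.66667)
W(y) = y*(2 + y)
x = 876 (x = -6*(-146) = 876)
((-5*(W(-4) + Z) - 1*68) + x)**2 = ((-5*(-4*(2 - 4) + 2/3) - 1*68) + 876)**2 = ((-5*(-4*(-2) + 2/3) - 68) + 876)**2 = ((-5*(8 + 2/3) - 68) + 876)**2 = ((-5*26/3 - 68) + 876)**2 = ((-130/3 - 68) + 876)**2 = (-334/3 + 876)**2 = (2294/3)**2 = 5262436/9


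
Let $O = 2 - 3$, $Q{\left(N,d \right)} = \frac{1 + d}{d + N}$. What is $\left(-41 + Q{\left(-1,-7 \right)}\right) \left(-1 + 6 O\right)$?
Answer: $\frac{1127}{4} \approx 281.75$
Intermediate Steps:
$Q{\left(N,d \right)} = \frac{1 + d}{N + d}$
$O = -1$
$\left(-41 + Q{\left(-1,-7 \right)}\right) \left(-1 + 6 O\right) = \left(-41 + \frac{1 - 7}{-1 - 7}\right) \left(-1 + 6 \left(-1\right)\right) = \left(-41 + \frac{1}{-8} \left(-6\right)\right) \left(-1 - 6\right) = \left(-41 - - \frac{3}{4}\right) \left(-7\right) = \left(-41 + \frac{3}{4}\right) \left(-7\right) = \left(- \frac{161}{4}\right) \left(-7\right) = \frac{1127}{4}$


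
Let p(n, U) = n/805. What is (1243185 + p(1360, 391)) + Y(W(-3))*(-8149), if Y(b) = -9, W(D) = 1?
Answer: 211960958/161 ≈ 1.3165e+6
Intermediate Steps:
p(n, U) = n/805 (p(n, U) = n*(1/805) = n/805)
(1243185 + p(1360, 391)) + Y(W(-3))*(-8149) = (1243185 + (1/805)*1360) - 9*(-8149) = (1243185 + 272/161) + 73341 = 200153057/161 + 73341 = 211960958/161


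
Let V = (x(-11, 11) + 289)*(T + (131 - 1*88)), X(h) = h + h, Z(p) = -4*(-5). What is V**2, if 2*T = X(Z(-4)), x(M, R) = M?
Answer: 306740196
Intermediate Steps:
Z(p) = 20
X(h) = 2*h
T = 20 (T = (2*20)/2 = (1/2)*40 = 20)
V = 17514 (V = (-11 + 289)*(20 + (131 - 1*88)) = 278*(20 + (131 - 88)) = 278*(20 + 43) = 278*63 = 17514)
V**2 = 17514**2 = 306740196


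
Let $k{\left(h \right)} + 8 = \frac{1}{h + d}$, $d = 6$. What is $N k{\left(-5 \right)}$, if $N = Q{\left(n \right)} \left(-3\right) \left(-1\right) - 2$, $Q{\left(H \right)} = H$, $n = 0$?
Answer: $14$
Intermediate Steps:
$k{\left(h \right)} = -8 + \frac{1}{6 + h}$ ($k{\left(h \right)} = -8 + \frac{1}{h + 6} = -8 + \frac{1}{6 + h}$)
$N = -2$ ($N = 0 \left(-3\right) \left(-1\right) - 2 = 0 \left(-1\right) - 2 = 0 - 2 = -2$)
$N k{\left(-5 \right)} = - 2 \frac{-47 - -40}{6 - 5} = - 2 \frac{-47 + 40}{1} = - 2 \cdot 1 \left(-7\right) = \left(-2\right) \left(-7\right) = 14$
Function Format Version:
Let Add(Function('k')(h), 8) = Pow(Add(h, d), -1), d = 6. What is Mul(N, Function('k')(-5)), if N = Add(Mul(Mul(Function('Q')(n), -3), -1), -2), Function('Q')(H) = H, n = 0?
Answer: 14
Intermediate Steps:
Function('k')(h) = Add(-8, Pow(Add(6, h), -1)) (Function('k')(h) = Add(-8, Pow(Add(h, 6), -1)) = Add(-8, Pow(Add(6, h), -1)))
N = -2 (N = Add(Mul(Mul(0, -3), -1), -2) = Add(Mul(0, -1), -2) = Add(0, -2) = -2)
Mul(N, Function('k')(-5)) = Mul(-2, Mul(Pow(Add(6, -5), -1), Add(-47, Mul(-8, -5)))) = Mul(-2, Mul(Pow(1, -1), Add(-47, 40))) = Mul(-2, Mul(1, -7)) = Mul(-2, -7) = 14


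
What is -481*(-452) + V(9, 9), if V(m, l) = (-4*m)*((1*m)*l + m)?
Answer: 214172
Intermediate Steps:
V(m, l) = -4*m*(m + l*m) (V(m, l) = (-4*m)*(m*l + m) = (-4*m)*(l*m + m) = (-4*m)*(m + l*m) = -4*m*(m + l*m))
-481*(-452) + V(9, 9) = -481*(-452) + 4*9²*(-1 - 1*9) = 217412 + 4*81*(-1 - 9) = 217412 + 4*81*(-10) = 217412 - 3240 = 214172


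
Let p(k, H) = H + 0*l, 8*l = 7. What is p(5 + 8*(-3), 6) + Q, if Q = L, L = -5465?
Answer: -5459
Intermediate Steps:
l = 7/8 (l = (1/8)*7 = 7/8 ≈ 0.87500)
p(k, H) = H (p(k, H) = H + 0*(7/8) = H + 0 = H)
Q = -5465
p(5 + 8*(-3), 6) + Q = 6 - 5465 = -5459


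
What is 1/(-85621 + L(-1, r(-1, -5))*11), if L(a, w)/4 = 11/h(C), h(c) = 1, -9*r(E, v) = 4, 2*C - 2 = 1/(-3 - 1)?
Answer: -1/85137 ≈ -1.1746e-5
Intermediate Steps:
C = 7/8 (C = 1 + 1/(2*(-3 - 1)) = 1 + (½)/(-4) = 1 + (½)*(-¼) = 1 - ⅛ = 7/8 ≈ 0.87500)
r(E, v) = -4/9 (r(E, v) = -⅑*4 = -4/9)
L(a, w) = 44 (L(a, w) = 4*(11/1) = 4*(11*1) = 4*11 = 44)
1/(-85621 + L(-1, r(-1, -5))*11) = 1/(-85621 + 44*11) = 1/(-85621 + 484) = 1/(-85137) = -1/85137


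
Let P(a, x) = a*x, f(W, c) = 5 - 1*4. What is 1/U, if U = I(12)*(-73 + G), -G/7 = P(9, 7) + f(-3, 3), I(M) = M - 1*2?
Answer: -1/5210 ≈ -0.00019194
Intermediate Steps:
I(M) = -2 + M (I(M) = M - 2 = -2 + M)
f(W, c) = 1 (f(W, c) = 5 - 4 = 1)
G = -448 (G = -7*(9*7 + 1) = -7*(63 + 1) = -7*64 = -448)
U = -5210 (U = (-2 + 12)*(-73 - 448) = 10*(-521) = -5210)
1/U = 1/(-5210) = -1/5210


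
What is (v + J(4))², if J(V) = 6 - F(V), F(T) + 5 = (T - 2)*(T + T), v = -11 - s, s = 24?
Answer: 1600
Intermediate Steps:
v = -35 (v = -11 - 1*24 = -11 - 24 = -35)
F(T) = -5 + 2*T*(-2 + T) (F(T) = -5 + (T - 2)*(T + T) = -5 + (-2 + T)*(2*T) = -5 + 2*T*(-2 + T))
J(V) = 11 - 2*V² + 4*V (J(V) = 6 - (-5 - 4*V + 2*V²) = 6 + (5 - 2*V² + 4*V) = 11 - 2*V² + 4*V)
(v + J(4))² = (-35 + (11 - 2*4² + 4*4))² = (-35 + (11 - 2*16 + 16))² = (-35 + (11 - 32 + 16))² = (-35 - 5)² = (-40)² = 1600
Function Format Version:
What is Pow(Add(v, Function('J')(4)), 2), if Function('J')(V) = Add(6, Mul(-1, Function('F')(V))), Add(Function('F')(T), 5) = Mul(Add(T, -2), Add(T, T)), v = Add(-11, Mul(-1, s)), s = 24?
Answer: 1600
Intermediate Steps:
v = -35 (v = Add(-11, Mul(-1, 24)) = Add(-11, -24) = -35)
Function('F')(T) = Add(-5, Mul(2, T, Add(-2, T))) (Function('F')(T) = Add(-5, Mul(Add(T, -2), Add(T, T))) = Add(-5, Mul(Add(-2, T), Mul(2, T))) = Add(-5, Mul(2, T, Add(-2, T))))
Function('J')(V) = Add(11, Mul(-2, Pow(V, 2)), Mul(4, V)) (Function('J')(V) = Add(6, Mul(-1, Add(-5, Mul(-4, V), Mul(2, Pow(V, 2))))) = Add(6, Add(5, Mul(-2, Pow(V, 2)), Mul(4, V))) = Add(11, Mul(-2, Pow(V, 2)), Mul(4, V)))
Pow(Add(v, Function('J')(4)), 2) = Pow(Add(-35, Add(11, Mul(-2, Pow(4, 2)), Mul(4, 4))), 2) = Pow(Add(-35, Add(11, Mul(-2, 16), 16)), 2) = Pow(Add(-35, Add(11, -32, 16)), 2) = Pow(Add(-35, -5), 2) = Pow(-40, 2) = 1600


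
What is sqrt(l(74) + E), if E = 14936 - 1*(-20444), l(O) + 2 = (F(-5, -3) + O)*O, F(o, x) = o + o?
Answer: sqrt(40114) ≈ 200.28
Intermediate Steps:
F(o, x) = 2*o
l(O) = -2 + O*(-10 + O) (l(O) = -2 + (2*(-5) + O)*O = -2 + (-10 + O)*O = -2 + O*(-10 + O))
E = 35380 (E = 14936 + 20444 = 35380)
sqrt(l(74) + E) = sqrt((-2 + 74**2 - 10*74) + 35380) = sqrt((-2 + 5476 - 740) + 35380) = sqrt(4734 + 35380) = sqrt(40114)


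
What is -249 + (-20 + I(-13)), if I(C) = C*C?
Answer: -100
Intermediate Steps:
I(C) = C²
-249 + (-20 + I(-13)) = -249 + (-20 + (-13)²) = -249 + (-20 + 169) = -249 + 149 = -100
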